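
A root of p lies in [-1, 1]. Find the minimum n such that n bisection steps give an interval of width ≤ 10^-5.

18

Width after n steps is 2/2^n. Need 2^n ≥ 2/10^-5 = 200000.
2^17 = 131072 < 200000 ≤ 2^18 = 262144, so n = 18.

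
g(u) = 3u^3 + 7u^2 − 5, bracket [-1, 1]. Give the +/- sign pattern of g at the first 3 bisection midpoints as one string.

u = 0 gives g = -5, negative; keep [0, 1]
u = 0.5 gives g = -2.875, negative; keep [0.5, 1]
u = 0.75 gives g = 0.203125, positive; keep [0.5, 0.75]

--+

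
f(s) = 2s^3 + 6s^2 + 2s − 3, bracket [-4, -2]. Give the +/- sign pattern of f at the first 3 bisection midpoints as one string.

f(-3) = -9 < 0, so the root lies in [-3, -2]
f(-2.5) = -1.75 < 0, so the root lies in [-2.5, -2]
f(-2.25) = 0.09375 > 0, so the root lies in [-2.5, -2.25]

--+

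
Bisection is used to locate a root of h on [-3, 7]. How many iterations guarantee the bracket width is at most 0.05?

8

Width after n steps is 10/2^n. Need 2^n ≥ 10/0.05 = 200.
2^7 = 128 < 200 ≤ 2^8 = 256, so n = 8.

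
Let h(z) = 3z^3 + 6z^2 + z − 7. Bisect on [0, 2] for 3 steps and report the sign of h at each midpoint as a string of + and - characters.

+--

m = 1, h(m) = 3 (+); new bracket [0, 1]
m = 0.5, h(m) = -4.625 (−); new bracket [0.5, 1]
m = 0.75, h(m) = -1.609375 (−); new bracket [0.75, 1]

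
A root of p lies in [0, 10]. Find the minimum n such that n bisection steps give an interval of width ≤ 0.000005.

Width after n steps is 10/2^n. Need 2^n ≥ 10/0.000005 = 2000000.
2^20 = 1048576 < 2000000 ≤ 2^21 = 2097152, so n = 21.

21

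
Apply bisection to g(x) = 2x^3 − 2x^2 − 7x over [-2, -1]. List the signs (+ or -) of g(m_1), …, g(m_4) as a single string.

-++-

m = -1.5, g(m) = -0.75 (−); new bracket [-1.5, -1]
m = -1.25, g(m) = 1.71875 (+); new bracket [-1.5, -1.25]
m = -1.375, g(m) = 0.644531 (+); new bracket [-1.5, -1.375]
m = -1.4375, g(m) = -0.0112 (−); new bracket [-1.4375, -1.375]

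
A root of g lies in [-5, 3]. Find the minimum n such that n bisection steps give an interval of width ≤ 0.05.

8

Width after n steps is 8/2^n. Need 2^n ≥ 8/0.05 = 160.
2^7 = 128 < 160 ≤ 2^8 = 256, so n = 8.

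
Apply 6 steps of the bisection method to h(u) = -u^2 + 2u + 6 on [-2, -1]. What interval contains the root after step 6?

midpoint -1.5: h = 0.75 > 0 → [-2, -1.5]
midpoint -1.75: h = -0.5625 < 0 → [-1.75, -1.5]
midpoint -1.625: h = 0.109375 > 0 → [-1.75, -1.625]
midpoint -1.6875: h = -0.2227 < 0 → [-1.6875, -1.625]
midpoint -1.65625: h = -0.0557 < 0 → [-1.65625, -1.625]
midpoint -1.640625: h = 0.0271 > 0 → [-1.65625, -1.640625]

[-1.65625, -1.640625]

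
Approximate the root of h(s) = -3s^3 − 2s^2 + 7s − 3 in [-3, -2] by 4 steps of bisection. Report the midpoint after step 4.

-2.0625

m = -2.5, h(m) = 13.875 (+); new bracket [-2.5, -2]
m = -2.25, h(m) = 5.296875 (+); new bracket [-2.25, -2]
m = -2.125, h(m) = 1.880859 (+); new bracket [-2.125, -2]
m = -2.0625, h(m) = 0.3757 (+); new bracket [-2.0625, -2]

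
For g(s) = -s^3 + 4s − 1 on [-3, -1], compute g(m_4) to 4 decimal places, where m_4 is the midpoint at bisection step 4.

0.0957

g(-2) = -1 < 0, so the root lies in [-3, -2]
g(-2.5) = 4.625 > 0, so the root lies in [-2.5, -2]
g(-2.25) = 1.390625 > 0, so the root lies in [-2.25, -2]
g(-2.125) = 0.0957 > 0, so the root lies in [-2.125, -2]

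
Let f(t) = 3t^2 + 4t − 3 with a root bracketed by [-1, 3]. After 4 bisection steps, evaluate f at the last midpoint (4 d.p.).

1.6875

f(1) = 4 > 0, so the root lies in [-1, 1]
f(0) = -3 < 0, so the root lies in [0, 1]
f(0.5) = -0.25 < 0, so the root lies in [0.5, 1]
f(0.75) = 1.6875 > 0, so the root lies in [0.5, 0.75]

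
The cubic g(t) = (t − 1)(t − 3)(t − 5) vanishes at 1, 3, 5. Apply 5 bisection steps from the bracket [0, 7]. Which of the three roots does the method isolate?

t = 3.5 gives g = -1.875, negative; keep [3.5, 7]
t = 5.25 gives g = 2.390625, positive; keep [3.5, 5.25]
t = 4.375 gives g = -2.900391, negative; keep [4.375, 5.25]
t = 4.8125 gives g = -1.2957, negative; keep [4.8125, 5.25]
t = 5.03125 gives g = 0.2559, positive; keep [4.8125, 5.03125]

5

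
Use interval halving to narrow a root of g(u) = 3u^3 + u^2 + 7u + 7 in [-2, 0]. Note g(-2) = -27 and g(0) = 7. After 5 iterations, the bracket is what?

midpoint -1: g = -2 < 0 → [-1, 0]
midpoint -0.5: g = 3.375 > 0 → [-1, -0.5]
midpoint -0.75: g = 1.046875 > 0 → [-1, -0.75]
midpoint -0.875: g = -0.3691 < 0 → [-0.875, -0.75]
midpoint -0.8125: g = 0.3635 > 0 → [-0.875, -0.8125]

[-0.875, -0.8125]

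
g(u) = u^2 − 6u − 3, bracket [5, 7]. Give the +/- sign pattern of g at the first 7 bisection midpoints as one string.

-+---+-

m = 6, g(m) = -3 (−); new bracket [6, 7]
m = 6.5, g(m) = 0.25 (+); new bracket [6, 6.5]
m = 6.25, g(m) = -1.4375 (−); new bracket [6.25, 6.5]
m = 6.375, g(m) = -0.6094 (−); new bracket [6.375, 6.5]
m = 6.4375, g(m) = -0.1836 (−); new bracket [6.4375, 6.5]
m = 6.46875, g(m) = 0.0322 (+); new bracket [6.4375, 6.46875]
m = 6.453125, g(m) = -0.0759 (−); new bracket [6.453125, 6.46875]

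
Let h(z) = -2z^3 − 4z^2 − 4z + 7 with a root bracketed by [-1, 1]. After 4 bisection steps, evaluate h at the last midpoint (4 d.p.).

m = 0, h(m) = 7 (+); new bracket [0, 1]
m = 0.5, h(m) = 3.75 (+); new bracket [0.5, 1]
m = 0.75, h(m) = 0.90625 (+); new bracket [0.75, 1]
m = 0.875, h(m) = -0.9023 (−); new bracket [0.75, 0.875]

-0.9023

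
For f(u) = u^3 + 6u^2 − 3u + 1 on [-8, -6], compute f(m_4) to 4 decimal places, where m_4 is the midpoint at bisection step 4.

m = -7, f(m) = -27 (−); new bracket [-7, -6]
m = -6.5, f(m) = -0.625 (−); new bracket [-6.5, -6]
m = -6.25, f(m) = 9.984375 (+); new bracket [-6.5, -6.25]
m = -6.375, f(m) = 4.8848 (+); new bracket [-6.5, -6.375]

4.8848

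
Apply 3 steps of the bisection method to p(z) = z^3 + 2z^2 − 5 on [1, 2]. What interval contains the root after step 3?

p(1.5) = 2.875 > 0, so the root lies in [1, 1.5]
p(1.25) = 0.078125 > 0, so the root lies in [1, 1.25]
p(1.125) = -1.044922 < 0, so the root lies in [1.125, 1.25]

[1.125, 1.25]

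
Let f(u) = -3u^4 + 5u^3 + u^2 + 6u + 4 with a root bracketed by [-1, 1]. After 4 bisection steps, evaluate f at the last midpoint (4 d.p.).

-1.0378

f(0) = 4 > 0, so the root lies in [-1, 0]
f(-0.5) = 0.4375 > 0, so the root lies in [-1, -0.5]
f(-0.75) = -2.996094 < 0, so the root lies in [-0.75, -0.5]
f(-0.625) = -1.0378 < 0, so the root lies in [-0.625, -0.5]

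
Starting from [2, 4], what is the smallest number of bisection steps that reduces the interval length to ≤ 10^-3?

Width after n steps is 2/2^n. Need 2^n ≥ 2/10^-3 = 2000.
2^10 = 1024 < 2000 ≤ 2^11 = 2048, so n = 11.

11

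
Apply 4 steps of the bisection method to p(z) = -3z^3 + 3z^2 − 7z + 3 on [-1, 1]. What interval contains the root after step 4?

[0.375, 0.5]

m = 0, p(m) = 3 (+); new bracket [0, 1]
m = 0.5, p(m) = -0.125 (−); new bracket [0, 0.5]
m = 0.25, p(m) = 1.390625 (+); new bracket [0.25, 0.5]
m = 0.375, p(m) = 0.6387 (+); new bracket [0.375, 0.5]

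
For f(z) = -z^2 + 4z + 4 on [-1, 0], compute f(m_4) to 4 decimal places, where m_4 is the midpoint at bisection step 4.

0.0898

z = -0.5 gives f = 1.75, positive; keep [-1, -0.5]
z = -0.75 gives f = 0.4375, positive; keep [-1, -0.75]
z = -0.875 gives f = -0.265625, negative; keep [-0.875, -0.75]
z = -0.8125 gives f = 0.0898, positive; keep [-0.875, -0.8125]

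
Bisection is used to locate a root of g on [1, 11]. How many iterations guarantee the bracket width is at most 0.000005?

21

Width after n steps is 10/2^n. Need 2^n ≥ 10/0.000005 = 2000000.
2^20 = 1048576 < 2000000 ≤ 2^21 = 2097152, so n = 21.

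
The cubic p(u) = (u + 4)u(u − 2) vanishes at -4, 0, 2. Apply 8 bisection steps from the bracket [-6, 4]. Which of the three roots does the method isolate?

midpoint -1: p = 9 > 0 → [-6, -1]
midpoint -3.5: p = 9.625 > 0 → [-6, -3.5]
midpoint -4.75: p = -24.046875 < 0 → [-4.75, -3.5]
midpoint -4.125: p = -3.1582 < 0 → [-4.125, -3.5]
midpoint -3.8125: p = 4.155 > 0 → [-4.125, -3.8125]
midpoint -3.96875: p = 0.7403 > 0 → [-4.125, -3.96875]
midpoint -4.046875: p = -1.1471 < 0 → [-4.046875, -3.96875]
midpoint -4.0078125: p = -0.1881 < 0 → [-4.0078125, -3.96875]

-4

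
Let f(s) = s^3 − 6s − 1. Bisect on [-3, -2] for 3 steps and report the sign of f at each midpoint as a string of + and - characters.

m = -2.5, f(m) = -1.625 (−); new bracket [-2.5, -2]
m = -2.25, f(m) = 1.109375 (+); new bracket [-2.5, -2.25]
m = -2.375, f(m) = -0.146484 (−); new bracket [-2.375, -2.25]

-+-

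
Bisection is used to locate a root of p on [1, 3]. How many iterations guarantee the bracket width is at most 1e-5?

18

Width after n steps is 2/2^n. Need 2^n ≥ 2/1e-5 = 200000.
2^17 = 131072 < 200000 ≤ 2^18 = 262144, so n = 18.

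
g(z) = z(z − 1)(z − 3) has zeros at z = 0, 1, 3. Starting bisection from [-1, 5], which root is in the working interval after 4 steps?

3

g(2) = -2 < 0, so the root lies in [2, 5]
g(3.5) = 4.375 > 0, so the root lies in [2, 3.5]
g(2.75) = -1.203125 < 0, so the root lies in [2.75, 3.5]
g(3.125) = 0.8301 > 0, so the root lies in [2.75, 3.125]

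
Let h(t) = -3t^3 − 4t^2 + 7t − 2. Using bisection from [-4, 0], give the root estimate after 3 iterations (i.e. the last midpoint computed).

-2.5

h(-2) = -8 < 0, so the root lies in [-4, -2]
h(-3) = 22 > 0, so the root lies in [-3, -2]
h(-2.5) = 2.375 > 0, so the root lies in [-2.5, -2]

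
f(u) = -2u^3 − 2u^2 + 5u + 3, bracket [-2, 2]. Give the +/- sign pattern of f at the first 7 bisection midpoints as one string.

++-+++-

u = 0 gives f = 3, positive; keep [0, 2]
u = 1 gives f = 4, positive; keep [1, 2]
u = 1.5 gives f = -0.75, negative; keep [1, 1.5]
u = 1.25 gives f = 2.2188, positive; keep [1.25, 1.5]
u = 1.375 gives f = 0.8945, positive; keep [1.375, 1.5]
u = 1.4375 gives f = 0.1138, positive; keep [1.4375, 1.5]
u = 1.46875 gives f = -0.3076, negative; keep [1.4375, 1.46875]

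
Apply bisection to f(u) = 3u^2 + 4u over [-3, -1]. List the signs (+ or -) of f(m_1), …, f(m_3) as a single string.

++-

u = -2 gives f = 4, positive; keep [-2, -1]
u = -1.5 gives f = 0.75, positive; keep [-1.5, -1]
u = -1.25 gives f = -0.3125, negative; keep [-1.5, -1.25]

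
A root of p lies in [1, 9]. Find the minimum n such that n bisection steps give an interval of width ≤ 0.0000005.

Width after n steps is 8/2^n. Need 2^n ≥ 8/0.0000005 = 16000000.
2^23 = 8388608 < 16000000 ≤ 2^24 = 16777216, so n = 24.

24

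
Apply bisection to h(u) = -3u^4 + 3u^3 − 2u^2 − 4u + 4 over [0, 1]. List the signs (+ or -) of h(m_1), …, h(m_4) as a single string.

++--

m = 0.5, h(m) = 1.6875 (+); new bracket [0.5, 1]
m = 0.75, h(m) = 0.191406 (+); new bracket [0.75, 1]
m = 0.875, h(m) = -0.780029 (−); new bracket [0.75, 0.875]
m = 0.8125, h(m) = -0.2686 (−); new bracket [0.75, 0.8125]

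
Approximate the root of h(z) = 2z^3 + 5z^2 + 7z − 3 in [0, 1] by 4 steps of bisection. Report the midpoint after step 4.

0.3125

m = 0.5, h(m) = 2 (+); new bracket [0, 0.5]
m = 0.25, h(m) = -0.90625 (−); new bracket [0.25, 0.5]
m = 0.375, h(m) = 0.433594 (+); new bracket [0.25, 0.375]
m = 0.3125, h(m) = -0.2632 (−); new bracket [0.3125, 0.375]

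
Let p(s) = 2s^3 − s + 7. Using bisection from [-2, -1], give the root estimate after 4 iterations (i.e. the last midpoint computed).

-1.6875

m = -1.5, p(m) = 1.75 (+); new bracket [-2, -1.5]
m = -1.75, p(m) = -1.96875 (−); new bracket [-1.75, -1.5]
m = -1.625, p(m) = 0.042969 (+); new bracket [-1.75, -1.625]
m = -1.6875, p(m) = -0.9233 (−); new bracket [-1.6875, -1.625]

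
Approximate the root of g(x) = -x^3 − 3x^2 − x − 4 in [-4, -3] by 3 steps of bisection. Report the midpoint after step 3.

-3.125

m = -3.5, g(m) = 5.625 (+); new bracket [-3.5, -3]
m = -3.25, g(m) = 1.890625 (+); new bracket [-3.25, -3]
m = -3.125, g(m) = 0.345703 (+); new bracket [-3.125, -3]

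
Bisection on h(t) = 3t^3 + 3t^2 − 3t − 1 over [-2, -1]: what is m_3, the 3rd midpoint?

-1.625

t = -1.5 gives h = 0.125, positive; keep [-2, -1.5]
t = -1.75 gives h = -2.640625, negative; keep [-1.75, -1.5]
t = -1.625 gives h = -1.076172, negative; keep [-1.625, -1.5]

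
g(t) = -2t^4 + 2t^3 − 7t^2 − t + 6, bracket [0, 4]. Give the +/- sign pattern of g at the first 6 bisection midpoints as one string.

--++-+

t = 2 gives g = -40, negative; keep [0, 2]
t = 1 gives g = -2, negative; keep [0, 1]
t = 0.5 gives g = 3.875, positive; keep [0.5, 1]
t = 0.75 gives g = 1.5234, positive; keep [0.75, 1]
t = 0.875 gives g = -0.0669, negative; keep [0.75, 0.875]
t = 0.8125 gives g = 0.7675, positive; keep [0.8125, 0.875]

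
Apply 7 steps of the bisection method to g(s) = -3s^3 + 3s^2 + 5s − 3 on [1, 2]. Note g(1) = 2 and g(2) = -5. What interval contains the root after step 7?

midpoint 1.5: g = 1.125 > 0 → [1.5, 2]
midpoint 1.75: g = -1.140625 < 0 → [1.5, 1.75]
midpoint 1.625: g = 0.173828 > 0 → [1.625, 1.75]
midpoint 1.6875: g = -0.4358 < 0 → [1.625, 1.6875]
midpoint 1.65625: g = -0.1194 < 0 → [1.625, 1.65625]
midpoint 1.640625: g = 0.0301 > 0 → [1.640625, 1.65625]
midpoint 1.6484375: g = -0.0439 < 0 → [1.640625, 1.6484375]

[1.640625, 1.6484375]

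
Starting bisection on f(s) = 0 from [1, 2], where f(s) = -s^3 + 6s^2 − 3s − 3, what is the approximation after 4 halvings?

m = 1.5, f(m) = 2.625 (+); new bracket [1, 1.5]
m = 1.25, f(m) = 0.671875 (+); new bracket [1, 1.25]
m = 1.125, f(m) = -0.205078 (−); new bracket [1.125, 1.25]
m = 1.1875, f(m) = 0.2239 (+); new bracket [1.125, 1.1875]

1.1875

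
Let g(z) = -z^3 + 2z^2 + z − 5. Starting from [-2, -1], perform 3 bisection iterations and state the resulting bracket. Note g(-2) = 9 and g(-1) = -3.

m = -1.5, g(m) = 1.375 (+); new bracket [-1.5, -1]
m = -1.25, g(m) = -1.171875 (−); new bracket [-1.5, -1.25]
m = -1.375, g(m) = 0.005859 (+); new bracket [-1.375, -1.25]

[-1.375, -1.25]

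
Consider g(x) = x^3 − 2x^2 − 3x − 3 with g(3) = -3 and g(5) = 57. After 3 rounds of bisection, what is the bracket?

[3, 3.25]

midpoint 4: g = 17 > 0 → [3, 4]
midpoint 3.5: g = 4.875 > 0 → [3, 3.5]
midpoint 3.25: g = 0.453125 > 0 → [3, 3.25]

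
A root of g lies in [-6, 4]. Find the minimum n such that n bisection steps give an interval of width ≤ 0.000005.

Width after n steps is 10/2^n. Need 2^n ≥ 10/0.000005 = 2000000.
2^20 = 1048576 < 2000000 ≤ 2^21 = 2097152, so n = 21.

21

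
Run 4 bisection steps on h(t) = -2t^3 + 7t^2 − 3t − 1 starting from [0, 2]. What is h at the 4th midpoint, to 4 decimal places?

0.3945

t = 1 gives h = 1, positive; keep [0, 1]
t = 0.5 gives h = -1, negative; keep [0.5, 1]
t = 0.75 gives h = -0.15625, negative; keep [0.75, 1]
t = 0.875 gives h = 0.3945, positive; keep [0.75, 0.875]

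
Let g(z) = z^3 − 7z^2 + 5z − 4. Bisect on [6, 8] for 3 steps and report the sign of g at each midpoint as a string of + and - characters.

midpoint 7: g = 31 > 0 → [6, 7]
midpoint 6.5: g = 7.375 > 0 → [6, 6.5]
midpoint 6.25: g = -2.046875 < 0 → [6.25, 6.5]

++-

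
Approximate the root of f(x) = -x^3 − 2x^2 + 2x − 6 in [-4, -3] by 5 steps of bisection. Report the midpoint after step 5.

-3.21875

f(-3.5) = 5.375 > 0, so the root lies in [-3.5, -3]
f(-3.25) = 0.703125 > 0, so the root lies in [-3.25, -3]
f(-3.125) = -1.263672 < 0, so the root lies in [-3.25, -3.125]
f(-3.1875) = -0.3098 < 0, so the root lies in [-3.25, -3.1875]
f(-3.21875) = 0.1892 > 0, so the root lies in [-3.21875, -3.1875]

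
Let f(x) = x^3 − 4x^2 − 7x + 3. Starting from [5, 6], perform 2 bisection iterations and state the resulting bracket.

[5, 5.25]

midpoint 5.5: f = 9.875 > 0 → [5, 5.5]
midpoint 5.25: f = 0.703125 > 0 → [5, 5.25]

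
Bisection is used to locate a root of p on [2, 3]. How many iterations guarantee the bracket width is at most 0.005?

8

Width after n steps is 1/2^n. Need 2^n ≥ 1/0.005 = 200.
2^7 = 128 < 200 ≤ 2^8 = 256, so n = 8.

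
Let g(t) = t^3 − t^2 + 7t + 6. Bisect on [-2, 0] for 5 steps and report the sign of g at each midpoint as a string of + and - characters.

-+-++

t = -1 gives g = -3, negative; keep [-1, 0]
t = -0.5 gives g = 2.125, positive; keep [-1, -0.5]
t = -0.75 gives g = -0.234375, negative; keep [-0.75, -0.5]
t = -0.625 gives g = 0.9902, positive; keep [-0.75, -0.625]
t = -0.6875 gives g = 0.3899, positive; keep [-0.75, -0.6875]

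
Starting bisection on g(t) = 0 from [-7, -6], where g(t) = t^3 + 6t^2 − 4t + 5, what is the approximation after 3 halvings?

-6.625

m = -6.5, g(m) = 9.875 (+); new bracket [-7, -6.5]
m = -6.75, g(m) = -2.171875 (−); new bracket [-6.75, -6.5]
m = -6.625, g(m) = 4.068359 (+); new bracket [-6.75, -6.625]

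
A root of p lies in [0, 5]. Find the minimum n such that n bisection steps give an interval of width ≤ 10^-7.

26

Width after n steps is 5/2^n. Need 2^n ≥ 5/10^-7 = 50000000.
2^25 = 33554432 < 50000000 ≤ 2^26 = 67108864, so n = 26.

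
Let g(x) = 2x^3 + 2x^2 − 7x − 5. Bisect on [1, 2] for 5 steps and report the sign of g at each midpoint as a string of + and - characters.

--+++

m = 1.5, g(m) = -4.25 (−); new bracket [1.5, 2]
m = 1.75, g(m) = -0.40625 (−); new bracket [1.75, 2]
m = 1.875, g(m) = 2.089844 (+); new bracket [1.75, 1.875]
m = 1.8125, g(m) = 0.7915 (+); new bracket [1.75, 1.8125]
m = 1.78125, g(m) = 0.1802 (+); new bracket [1.75, 1.78125]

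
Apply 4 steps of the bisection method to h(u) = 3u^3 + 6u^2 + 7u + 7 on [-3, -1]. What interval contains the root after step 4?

[-1.5, -1.375]

h(-2) = -7 < 0, so the root lies in [-2, -1]
h(-1.5) = -0.125 < 0, so the root lies in [-1.5, -1]
h(-1.25) = 1.765625 > 0, so the root lies in [-1.5, -1.25]
h(-1.375) = 0.9199 > 0, so the root lies in [-1.5, -1.375]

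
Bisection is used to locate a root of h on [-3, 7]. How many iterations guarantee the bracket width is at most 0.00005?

Width after n steps is 10/2^n. Need 2^n ≥ 10/0.00005 = 200000.
2^17 = 131072 < 200000 ≤ 2^18 = 262144, so n = 18.

18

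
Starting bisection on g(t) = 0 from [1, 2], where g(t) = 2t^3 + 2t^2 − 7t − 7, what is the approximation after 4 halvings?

t = 1.5 gives g = -6.25, negative; keep [1.5, 2]
t = 1.75 gives g = -2.40625, negative; keep [1.75, 2]
t = 1.875 gives g = 0.089844, positive; keep [1.75, 1.875]
t = 1.8125 gives g = -1.2085, negative; keep [1.8125, 1.875]

1.8125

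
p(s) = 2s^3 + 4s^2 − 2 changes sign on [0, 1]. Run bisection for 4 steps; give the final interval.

[0.5625, 0.625]

s = 0.5 gives p = -0.75, negative; keep [0.5, 1]
s = 0.75 gives p = 1.09375, positive; keep [0.5, 0.75]
s = 0.625 gives p = 0.050781, positive; keep [0.5, 0.625]
s = 0.5625 gives p = -0.3784, negative; keep [0.5625, 0.625]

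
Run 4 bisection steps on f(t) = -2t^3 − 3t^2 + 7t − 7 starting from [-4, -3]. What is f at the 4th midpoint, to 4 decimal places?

0.8716

m = -3.5, f(m) = 17.5 (+); new bracket [-3.5, -3]
m = -3.25, f(m) = 7.21875 (+); new bracket [-3.25, -3]
m = -3.125, f(m) = 2.863281 (+); new bracket [-3.125, -3]
m = -3.0625, f(m) = 0.8716 (+); new bracket [-3.0625, -3]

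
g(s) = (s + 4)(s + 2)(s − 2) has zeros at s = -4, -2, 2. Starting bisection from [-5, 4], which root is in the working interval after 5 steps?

m = -0.5, g(m) = -13.125 (−); new bracket [-0.5, 4]
m = 1.75, g(m) = -5.390625 (−); new bracket [1.75, 4]
m = 2.875, g(m) = 29.326172 (+); new bracket [1.75, 2.875]
m = 2.3125, g(m) = 8.5071 (+); new bracket [1.75, 2.3125]
m = 2.03125, g(m) = 0.7598 (+); new bracket [1.75, 2.03125]

2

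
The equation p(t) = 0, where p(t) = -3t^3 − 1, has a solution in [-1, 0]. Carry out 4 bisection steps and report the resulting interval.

t = -0.5 gives p = -0.625, negative; keep [-1, -0.5]
t = -0.75 gives p = 0.265625, positive; keep [-0.75, -0.5]
t = -0.625 gives p = -0.267578, negative; keep [-0.75, -0.625]
t = -0.6875 gives p = -0.0251, negative; keep [-0.75, -0.6875]

[-0.75, -0.6875]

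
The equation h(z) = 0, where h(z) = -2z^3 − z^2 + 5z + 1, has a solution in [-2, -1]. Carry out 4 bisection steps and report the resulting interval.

m = -1.5, h(m) = -2 (−); new bracket [-2, -1.5]
m = -1.75, h(m) = -0.09375 (−); new bracket [-2, -1.75]
m = -1.875, h(m) = 1.292969 (+); new bracket [-1.875, -1.75]
m = -1.8125, h(m) = 0.561 (+); new bracket [-1.8125, -1.75]

[-1.8125, -1.75]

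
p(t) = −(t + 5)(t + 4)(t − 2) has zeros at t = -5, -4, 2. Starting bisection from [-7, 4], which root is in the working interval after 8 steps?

2

p(-1.5) = 30.625 > 0, so the root lies in [-1.5, 4]
p(1.25) = 24.609375 > 0, so the root lies in [1.25, 4]
p(2.625) = -31.572266 < 0, so the root lies in [1.25, 2.625]
p(1.9375) = 2.5745 > 0, so the root lies in [1.9375, 2.625]
p(2.28125) = -12.8631 < 0, so the root lies in [1.9375, 2.28125]
p(2.109375) = -4.7506 < 0, so the root lies in [1.9375, 2.109375]
p(2.0234375) = -0.9915 < 0, so the root lies in [1.9375, 2.0234375]
p(1.98046875) = 0.8154 > 0, so the root lies in [1.98046875, 2.0234375]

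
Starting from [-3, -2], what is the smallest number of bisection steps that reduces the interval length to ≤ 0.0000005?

Width after n steps is 1/2^n. Need 2^n ≥ 1/0.0000005 = 2000000.
2^20 = 1048576 < 2000000 ≤ 2^21 = 2097152, so n = 21.

21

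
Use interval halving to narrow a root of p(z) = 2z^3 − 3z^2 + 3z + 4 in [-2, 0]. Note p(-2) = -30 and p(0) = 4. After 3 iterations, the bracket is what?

[-0.75, -0.5]

z = -1 gives p = -4, negative; keep [-1, 0]
z = -0.5 gives p = 1.5, positive; keep [-1, -0.5]
z = -0.75 gives p = -0.78125, negative; keep [-0.75, -0.5]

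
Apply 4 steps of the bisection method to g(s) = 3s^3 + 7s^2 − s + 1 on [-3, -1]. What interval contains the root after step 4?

[-2.625, -2.5]

s = -2 gives g = 7, positive; keep [-3, -2]
s = -2.5 gives g = 0.375, positive; keep [-3, -2.5]
s = -2.75 gives g = -5.703125, negative; keep [-2.75, -2.5]
s = -2.625 gives g = -2.4043, negative; keep [-2.625, -2.5]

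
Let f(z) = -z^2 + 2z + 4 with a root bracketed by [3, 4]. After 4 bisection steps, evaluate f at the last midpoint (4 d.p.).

z = 3.5 gives f = -1.25, negative; keep [3, 3.5]
z = 3.25 gives f = -0.0625, negative; keep [3, 3.25]
z = 3.125 gives f = 0.484375, positive; keep [3.125, 3.25]
z = 3.1875 gives f = 0.2148, positive; keep [3.1875, 3.25]

0.2148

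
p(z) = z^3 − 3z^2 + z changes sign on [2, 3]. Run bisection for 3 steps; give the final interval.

[2.5, 2.625]

p(2.5) = -0.625 < 0, so the root lies in [2.5, 3]
p(2.75) = 0.859375 > 0, so the root lies in [2.5, 2.75]
p(2.625) = 0.041016 > 0, so the root lies in [2.5, 2.625]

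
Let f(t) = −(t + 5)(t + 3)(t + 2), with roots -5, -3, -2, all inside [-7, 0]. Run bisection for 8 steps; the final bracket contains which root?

m = -3.5, f(m) = -1.125 (−); new bracket [-7, -3.5]
m = -5.25, f(m) = 1.828125 (+); new bracket [-5.25, -3.5]
m = -4.375, f(m) = -2.041016 (−); new bracket [-5.25, -4.375]
m = -4.8125, f(m) = -0.9558 (−); new bracket [-5.25, -4.8125]
m = -5.03125, f(m) = 0.1924 (+); new bracket [-5.03125, -4.8125]
m = -4.921875, f(m) = -0.4387 (−); new bracket [-5.03125, -4.921875]
m = -4.9765625, f(m) = -0.1379 (−); new bracket [-5.03125, -4.9765625]
m = -5.00390625, f(m) = 0.0235 (+); new bracket [-5.00390625, -4.9765625]

-5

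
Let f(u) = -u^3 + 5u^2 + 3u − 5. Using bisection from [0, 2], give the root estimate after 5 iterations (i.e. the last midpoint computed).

0.8125

m = 1, f(m) = 2 (+); new bracket [0, 1]
m = 0.5, f(m) = -2.375 (−); new bracket [0.5, 1]
m = 0.75, f(m) = -0.359375 (−); new bracket [0.75, 1]
m = 0.875, f(m) = 0.7832 (+); new bracket [0.75, 0.875]
m = 0.8125, f(m) = 0.2019 (+); new bracket [0.75, 0.8125]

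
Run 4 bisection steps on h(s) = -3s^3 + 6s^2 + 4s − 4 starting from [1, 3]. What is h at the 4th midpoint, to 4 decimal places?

-0.8457

midpoint 2: h = 4 > 0 → [2, 3]
midpoint 2.5: h = -3.375 < 0 → [2, 2.5]
midpoint 2.25: h = 1.203125 > 0 → [2.25, 2.5]
midpoint 2.375: h = -0.8457 < 0 → [2.25, 2.375]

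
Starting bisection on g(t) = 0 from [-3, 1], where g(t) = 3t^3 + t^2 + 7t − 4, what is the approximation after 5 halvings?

t = -1 gives g = -13, negative; keep [-1, 1]
t = 0 gives g = -4, negative; keep [0, 1]
t = 0.5 gives g = 0.125, positive; keep [0, 0.5]
t = 0.25 gives g = -2.1406, negative; keep [0.25, 0.5]
t = 0.375 gives g = -1.0762, negative; keep [0.375, 0.5]

0.375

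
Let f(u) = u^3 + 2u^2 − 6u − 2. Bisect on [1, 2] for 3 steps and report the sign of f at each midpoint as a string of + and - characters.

f(1.5) = -3.125 < 0, so the root lies in [1.5, 2]
f(1.75) = -1.015625 < 0, so the root lies in [1.75, 2]
f(1.875) = 0.373047 > 0, so the root lies in [1.75, 1.875]

--+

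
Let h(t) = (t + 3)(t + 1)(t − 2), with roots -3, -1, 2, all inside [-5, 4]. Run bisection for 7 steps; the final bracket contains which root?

midpoint -0.5: h = -3.125 < 0 → [-0.5, 4]
midpoint 1.75: h = -3.265625 < 0 → [1.75, 4]
midpoint 2.875: h = 19.919922 > 0 → [1.75, 2.875]
midpoint 2.3125: h = 5.4993 > 0 → [1.75, 2.3125]
midpoint 2.03125: h = 0.4766 > 0 → [1.75, 2.03125]
midpoint 1.890625: h = -1.5462 < 0 → [1.890625, 2.03125]
midpoint 1.9609375: h = -0.5738 < 0 → [1.9609375, 2.03125]

2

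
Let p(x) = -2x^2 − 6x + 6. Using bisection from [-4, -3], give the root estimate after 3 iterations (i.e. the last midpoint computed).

-3.875

x = -3.5 gives p = 2.5, positive; keep [-4, -3.5]
x = -3.75 gives p = 0.375, positive; keep [-4, -3.75]
x = -3.875 gives p = -0.78125, negative; keep [-3.875, -3.75]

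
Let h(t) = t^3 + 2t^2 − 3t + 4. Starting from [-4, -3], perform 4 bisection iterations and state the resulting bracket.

[-3.3125, -3.25]

h(-3.5) = -3.875 < 0, so the root lies in [-3.5, -3]
h(-3.25) = 0.546875 > 0, so the root lies in [-3.5, -3.25]
h(-3.375) = -1.537109 < 0, so the root lies in [-3.375, -3.25]
h(-3.3125) = -0.4641 < 0, so the root lies in [-3.3125, -3.25]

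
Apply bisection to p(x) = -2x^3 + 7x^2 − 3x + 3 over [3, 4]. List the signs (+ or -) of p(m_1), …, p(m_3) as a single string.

--+

midpoint 3.5: p = -7.5 < 0 → [3, 3.5]
midpoint 3.25: p = -1.46875 < 0 → [3, 3.25]
midpoint 3.125: p = 0.949219 > 0 → [3.125, 3.25]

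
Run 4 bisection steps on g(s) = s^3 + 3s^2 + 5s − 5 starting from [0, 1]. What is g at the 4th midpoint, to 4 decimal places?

0.1804

midpoint 0.5: g = -1.625 < 0 → [0.5, 1]
midpoint 0.75: g = 0.859375 > 0 → [0.5, 0.75]
midpoint 0.625: g = -0.458984 < 0 → [0.625, 0.75]
midpoint 0.6875: g = 0.1804 > 0 → [0.625, 0.6875]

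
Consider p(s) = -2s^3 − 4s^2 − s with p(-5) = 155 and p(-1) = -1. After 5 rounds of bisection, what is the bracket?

midpoint -3: p = 21 > 0 → [-3, -1]
midpoint -2: p = 2 > 0 → [-2, -1]
midpoint -1.5: p = -0.75 < 0 → [-2, -1.5]
midpoint -1.75: p = 0.2188 > 0 → [-1.75, -1.5]
midpoint -1.625: p = -0.3555 < 0 → [-1.75, -1.625]

[-1.75, -1.625]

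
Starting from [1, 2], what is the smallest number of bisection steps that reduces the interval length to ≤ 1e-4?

Width after n steps is 1/2^n. Need 2^n ≥ 1/1e-4 = 10000.
2^13 = 8192 < 10000 ≤ 2^14 = 16384, so n = 14.

14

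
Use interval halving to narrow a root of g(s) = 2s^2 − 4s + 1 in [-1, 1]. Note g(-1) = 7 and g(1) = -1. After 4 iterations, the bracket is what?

[0.25, 0.375]

midpoint 0: g = 1 > 0 → [0, 1]
midpoint 0.5: g = -0.5 < 0 → [0, 0.5]
midpoint 0.25: g = 0.125 > 0 → [0.25, 0.5]
midpoint 0.375: g = -0.2188 < 0 → [0.25, 0.375]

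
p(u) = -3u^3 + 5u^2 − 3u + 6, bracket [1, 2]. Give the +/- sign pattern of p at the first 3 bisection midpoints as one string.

+-+

u = 1.5 gives p = 2.625, positive; keep [1.5, 2]
u = 1.75 gives p = -0.015625, negative; keep [1.5, 1.75]
u = 1.625 gives p = 1.455078, positive; keep [1.625, 1.75]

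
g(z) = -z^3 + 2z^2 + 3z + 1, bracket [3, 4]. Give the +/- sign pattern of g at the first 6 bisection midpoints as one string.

m = 3.5, g(m) = -6.875 (−); new bracket [3, 3.5]
m = 3.25, g(m) = -2.453125 (−); new bracket [3, 3.25]
m = 3.125, g(m) = -0.611328 (−); new bracket [3, 3.125]
m = 3.0625, g(m) = 0.2224 (+); new bracket [3.0625, 3.125]
m = 3.09375, g(m) = -0.1873 (−); new bracket [3.0625, 3.09375]
m = 3.078125, g(m) = 0.0193 (+); new bracket [3.078125, 3.09375]

---+-+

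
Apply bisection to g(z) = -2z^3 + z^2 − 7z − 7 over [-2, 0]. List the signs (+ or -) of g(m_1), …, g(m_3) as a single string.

g(-1) = 3 > 0, so the root lies in [-1, 0]
g(-0.5) = -3 < 0, so the root lies in [-1, -0.5]
g(-0.75) = -0.34375 < 0, so the root lies in [-1, -0.75]

+--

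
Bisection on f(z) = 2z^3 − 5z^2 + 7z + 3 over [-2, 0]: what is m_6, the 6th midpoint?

-0.34375

z = -1 gives f = -11, negative; keep [-1, 0]
z = -0.5 gives f = -2, negative; keep [-0.5, 0]
z = -0.25 gives f = 0.90625, positive; keep [-0.5, -0.25]
z = -0.375 gives f = -0.4336, negative; keep [-0.375, -0.25]
z = -0.3125 gives f = 0.2632, positive; keep [-0.375, -0.3125]
z = -0.34375 gives f = -0.0783, negative; keep [-0.34375, -0.3125]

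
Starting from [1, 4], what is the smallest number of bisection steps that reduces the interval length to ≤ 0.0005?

13

Width after n steps is 3/2^n. Need 2^n ≥ 3/0.0005 = 6000.
2^12 = 4096 < 6000 ≤ 2^13 = 8192, so n = 13.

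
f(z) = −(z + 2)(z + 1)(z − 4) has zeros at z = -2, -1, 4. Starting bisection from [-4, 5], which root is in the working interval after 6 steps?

z = 0.5 gives f = 13.125, positive; keep [0.5, 5]
z = 2.75 gives f = 22.265625, positive; keep [2.75, 5]
z = 3.875 gives f = 3.580078, positive; keep [3.875, 5]
z = 4.4375 gives f = -15.3142, negative; keep [3.875, 4.4375]
z = 4.15625 gives f = -4.9599, negative; keep [3.875, 4.15625]
z = 4.015625 gives f = -0.4714, negative; keep [3.875, 4.015625]

4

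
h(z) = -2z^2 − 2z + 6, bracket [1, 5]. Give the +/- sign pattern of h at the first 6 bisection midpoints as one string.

---+--

h(3) = -18 < 0, so the root lies in [1, 3]
h(2) = -6 < 0, so the root lies in [1, 2]
h(1.5) = -1.5 < 0, so the root lies in [1, 1.5]
h(1.25) = 0.375 > 0, so the root lies in [1.25, 1.5]
h(1.375) = -0.5312 < 0, so the root lies in [1.25, 1.375]
h(1.3125) = -0.0703 < 0, so the root lies in [1.25, 1.3125]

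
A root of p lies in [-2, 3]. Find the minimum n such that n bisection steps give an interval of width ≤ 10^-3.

Width after n steps is 5/2^n. Need 2^n ≥ 5/10^-3 = 5000.
2^12 = 4096 < 5000 ≤ 2^13 = 8192, so n = 13.

13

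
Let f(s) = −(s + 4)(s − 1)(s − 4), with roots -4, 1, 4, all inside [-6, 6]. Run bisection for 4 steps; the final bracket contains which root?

-4

midpoint 0: f = -16 < 0 → [-6, 0]
midpoint -3: f = -28 < 0 → [-6, -3]
midpoint -4.5: f = 23.375 > 0 → [-4.5, -3]
midpoint -3.75: f = -9.2031 < 0 → [-4.5, -3.75]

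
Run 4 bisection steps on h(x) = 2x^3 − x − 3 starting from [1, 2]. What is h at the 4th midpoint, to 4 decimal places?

0.2095

h(1.5) = 2.25 > 0, so the root lies in [1, 1.5]
h(1.25) = -0.34375 < 0, so the root lies in [1.25, 1.5]
h(1.375) = 0.824219 > 0, so the root lies in [1.25, 1.375]
h(1.3125) = 0.2095 > 0, so the root lies in [1.25, 1.3125]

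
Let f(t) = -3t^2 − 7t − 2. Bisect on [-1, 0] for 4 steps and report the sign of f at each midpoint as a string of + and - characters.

+-+-

m = -0.5, f(m) = 0.75 (+); new bracket [-0.5, 0]
m = -0.25, f(m) = -0.4375 (−); new bracket [-0.5, -0.25]
m = -0.375, f(m) = 0.203125 (+); new bracket [-0.375, -0.25]
m = -0.3125, f(m) = -0.1055 (−); new bracket [-0.375, -0.3125]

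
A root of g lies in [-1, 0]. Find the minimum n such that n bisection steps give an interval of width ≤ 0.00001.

Width after n steps is 1/2^n. Need 2^n ≥ 1/0.00001 = 100000.
2^16 = 65536 < 100000 ≤ 2^17 = 131072, so n = 17.

17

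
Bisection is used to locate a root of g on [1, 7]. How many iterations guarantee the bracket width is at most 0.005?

11

Width after n steps is 6/2^n. Need 2^n ≥ 6/0.005 = 1200.
2^10 = 1024 < 1200 ≤ 2^11 = 2048, so n = 11.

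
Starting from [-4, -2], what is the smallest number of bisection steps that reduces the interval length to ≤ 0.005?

9

Width after n steps is 2/2^n. Need 2^n ≥ 2/0.005 = 400.
2^8 = 256 < 400 ≤ 2^9 = 512, so n = 9.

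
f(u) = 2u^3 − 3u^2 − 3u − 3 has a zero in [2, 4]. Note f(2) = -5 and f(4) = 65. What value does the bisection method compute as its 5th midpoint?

u = 3 gives f = 15, positive; keep [2, 3]
u = 2.5 gives f = 2, positive; keep [2, 2.5]
u = 2.25 gives f = -2.15625, negative; keep [2.25, 2.5]
u = 2.375 gives f = -0.2539, negative; keep [2.375, 2.5]
u = 2.4375 gives f = 0.8276, positive; keep [2.375, 2.4375]

2.4375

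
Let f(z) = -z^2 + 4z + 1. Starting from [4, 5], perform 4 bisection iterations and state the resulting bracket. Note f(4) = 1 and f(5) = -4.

[4.1875, 4.25]

midpoint 4.5: f = -1.25 < 0 → [4, 4.5]
midpoint 4.25: f = -0.0625 < 0 → [4, 4.25]
midpoint 4.125: f = 0.484375 > 0 → [4.125, 4.25]
midpoint 4.1875: f = 0.2148 > 0 → [4.1875, 4.25]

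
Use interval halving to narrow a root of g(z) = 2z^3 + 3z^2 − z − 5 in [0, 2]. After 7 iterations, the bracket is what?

g(1) = -1 < 0, so the root lies in [1, 2]
g(1.5) = 7 > 0, so the root lies in [1, 1.5]
g(1.25) = 2.34375 > 0, so the root lies in [1, 1.25]
g(1.125) = 0.5195 > 0, so the root lies in [1, 1.125]
g(1.0625) = -0.2769 < 0, so the root lies in [1.0625, 1.125]
g(1.09375) = 0.112 > 0, so the root lies in [1.0625, 1.09375]
g(1.078125) = -0.0847 < 0, so the root lies in [1.078125, 1.09375]

[1.078125, 1.09375]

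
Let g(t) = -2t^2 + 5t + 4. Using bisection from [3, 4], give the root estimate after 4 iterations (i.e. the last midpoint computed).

3.1875

m = 3.5, g(m) = -3 (−); new bracket [3, 3.5]
m = 3.25, g(m) = -0.875 (−); new bracket [3, 3.25]
m = 3.125, g(m) = 0.09375 (+); new bracket [3.125, 3.25]
m = 3.1875, g(m) = -0.3828 (−); new bracket [3.125, 3.1875]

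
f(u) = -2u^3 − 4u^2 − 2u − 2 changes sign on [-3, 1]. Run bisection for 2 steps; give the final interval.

[-2, -1]

u = -1 gives f = -2, negative; keep [-3, -1]
u = -2 gives f = 2, positive; keep [-2, -1]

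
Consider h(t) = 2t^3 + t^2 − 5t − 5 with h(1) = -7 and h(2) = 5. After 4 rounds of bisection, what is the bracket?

h(1.5) = -3.5 < 0, so the root lies in [1.5, 2]
h(1.75) = 0.03125 > 0, so the root lies in [1.5, 1.75]
h(1.625) = -1.902344 < 0, so the root lies in [1.625, 1.75]
h(1.6875) = -0.979 < 0, so the root lies in [1.6875, 1.75]

[1.6875, 1.75]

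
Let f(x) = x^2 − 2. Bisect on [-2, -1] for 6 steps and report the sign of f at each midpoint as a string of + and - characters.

m = -1.5, f(m) = 0.25 (+); new bracket [-1.5, -1]
m = -1.25, f(m) = -0.4375 (−); new bracket [-1.5, -1.25]
m = -1.375, f(m) = -0.109375 (−); new bracket [-1.5, -1.375]
m = -1.4375, f(m) = 0.0664 (+); new bracket [-1.4375, -1.375]
m = -1.40625, f(m) = -0.0225 (−); new bracket [-1.4375, -1.40625]
m = -1.421875, f(m) = 0.0217 (+); new bracket [-1.421875, -1.40625]

+--+-+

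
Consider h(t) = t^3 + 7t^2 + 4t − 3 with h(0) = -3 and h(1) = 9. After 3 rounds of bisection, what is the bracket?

[0.375, 0.5]

h(0.5) = 0.875 > 0, so the root lies in [0, 0.5]
h(0.25) = -1.546875 < 0, so the root lies in [0.25, 0.5]
h(0.375) = -0.462891 < 0, so the root lies in [0.375, 0.5]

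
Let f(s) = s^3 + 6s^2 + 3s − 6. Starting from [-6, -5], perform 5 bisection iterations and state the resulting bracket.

midpoint -5.5: f = -7.375 < 0 → [-5.5, -5]
midpoint -5.25: f = -1.078125 < 0 → [-5.25, -5]
midpoint -5.125: f = 1.607422 > 0 → [-5.25, -5.125]
midpoint -5.1875: f = 0.302 > 0 → [-5.25, -5.1875]
midpoint -5.21875: f = -0.3786 < 0 → [-5.21875, -5.1875]

[-5.21875, -5.1875]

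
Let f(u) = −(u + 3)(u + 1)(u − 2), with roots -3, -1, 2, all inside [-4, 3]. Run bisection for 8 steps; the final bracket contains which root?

f(-0.5) = 3.125 > 0, so the root lies in [-0.5, 3]
f(1.25) = 7.171875 > 0, so the root lies in [1.25, 3]
f(2.125) = -2.001953 < 0, so the root lies in [1.25, 2.125]
f(1.6875) = 3.9368 > 0, so the root lies in [1.6875, 2.125]
f(1.90625) = 1.3368 > 0, so the root lies in [1.90625, 2.125]
f(2.015625) = -0.2363 < 0, so the root lies in [1.90625, 2.015625]
f(1.9609375) = 0.5738 > 0, so the root lies in [1.9609375, 2.015625]
f(1.98828125) = 0.1747 > 0, so the root lies in [1.98828125, 2.015625]

2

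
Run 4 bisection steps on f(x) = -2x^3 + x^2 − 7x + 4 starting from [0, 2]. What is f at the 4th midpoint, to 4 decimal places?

m = 1, f(m) = -4 (−); new bracket [0, 1]
m = 0.5, f(m) = 0.5 (+); new bracket [0.5, 1]
m = 0.75, f(m) = -1.53125 (−); new bracket [0.5, 0.75]
m = 0.625, f(m) = -0.4727 (−); new bracket [0.5, 0.625]

-0.4727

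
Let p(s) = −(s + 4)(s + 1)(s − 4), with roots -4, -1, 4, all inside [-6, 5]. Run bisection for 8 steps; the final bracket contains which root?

4

s = -0.5 gives p = 7.875, positive; keep [-0.5, 5]
s = 2.25 gives p = 35.546875, positive; keep [2.25, 5]
s = 3.625 gives p = 13.224609, positive; keep [3.625, 5]
s = 4.3125 gives p = -13.8, negative; keep [3.625, 4.3125]
s = 3.96875 gives p = 1.2373, positive; keep [3.96875, 4.3125]
s = 4.140625 gives p = -5.8849, negative; keep [3.96875, 4.140625]
s = 4.0546875 gives p = -2.2265, negative; keep [3.96875, 4.0546875]
s = 4.01171875 gives p = -0.4705, negative; keep [3.96875, 4.01171875]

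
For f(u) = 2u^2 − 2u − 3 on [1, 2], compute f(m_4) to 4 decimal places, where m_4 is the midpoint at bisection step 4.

u = 1.5 gives f = -1.5, negative; keep [1.5, 2]
u = 1.75 gives f = -0.375, negative; keep [1.75, 2]
u = 1.875 gives f = 0.28125, positive; keep [1.75, 1.875]
u = 1.8125 gives f = -0.0547, negative; keep [1.8125, 1.875]

-0.0547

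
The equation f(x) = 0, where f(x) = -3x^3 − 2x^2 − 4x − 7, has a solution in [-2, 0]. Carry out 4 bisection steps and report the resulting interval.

x = -1 gives f = -2, negative; keep [-2, -1]
x = -1.5 gives f = 4.625, positive; keep [-1.5, -1]
x = -1.25 gives f = 0.734375, positive; keep [-1.25, -1]
x = -1.125 gives f = -0.7598, negative; keep [-1.25, -1.125]

[-1.25, -1.125]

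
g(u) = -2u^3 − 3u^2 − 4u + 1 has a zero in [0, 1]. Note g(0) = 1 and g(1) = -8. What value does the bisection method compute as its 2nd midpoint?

midpoint 0.5: g = -2 < 0 → [0, 0.5]
midpoint 0.25: g = -0.21875 < 0 → [0, 0.25]

0.25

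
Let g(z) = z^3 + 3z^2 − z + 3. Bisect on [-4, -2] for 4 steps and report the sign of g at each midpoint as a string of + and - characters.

++--

m = -3, g(m) = 6 (+); new bracket [-4, -3]
m = -3.5, g(m) = 0.375 (+); new bracket [-4, -3.5]
m = -3.75, g(m) = -3.796875 (−); new bracket [-3.75, -3.5]
m = -3.625, g(m) = -1.5879 (−); new bracket [-3.625, -3.5]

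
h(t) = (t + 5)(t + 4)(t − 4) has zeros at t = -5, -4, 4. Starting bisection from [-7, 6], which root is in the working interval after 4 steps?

h(-0.5) = -70.875 < 0, so the root lies in [-0.5, 6]
h(2.75) = -65.390625 < 0, so the root lies in [2.75, 6]
h(4.375) = 29.443359 > 0, so the root lies in [2.75, 4.375]
h(3.5625) = -28.3298 < 0, so the root lies in [3.5625, 4.375]

4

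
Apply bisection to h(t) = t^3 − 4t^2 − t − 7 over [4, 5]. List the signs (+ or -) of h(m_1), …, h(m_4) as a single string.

-+++

m = 4.5, h(m) = -1.375 (−); new bracket [4.5, 5]
m = 4.75, h(m) = 5.171875 (+); new bracket [4.5, 4.75]
m = 4.625, h(m) = 1.744141 (+); new bracket [4.5, 4.625]
m = 4.5625, h(m) = 0.1467 (+); new bracket [4.5, 4.5625]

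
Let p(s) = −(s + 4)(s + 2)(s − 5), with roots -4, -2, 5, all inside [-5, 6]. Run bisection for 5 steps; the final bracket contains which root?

s = 0.5 gives p = 50.625, positive; keep [0.5, 6]
s = 3.25 gives p = 66.609375, positive; keep [3.25, 6]
s = 4.625 gives p = 21.427734, positive; keep [4.625, 6]
s = 5.3125 gives p = -21.2805, negative; keep [4.625, 5.3125]
s = 4.96875 gives p = 1.9532, positive; keep [4.96875, 5.3125]

5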